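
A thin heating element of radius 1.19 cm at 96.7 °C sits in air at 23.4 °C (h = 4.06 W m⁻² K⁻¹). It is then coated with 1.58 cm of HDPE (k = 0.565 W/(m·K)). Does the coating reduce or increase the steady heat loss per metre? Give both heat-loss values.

Critical radius for a cylinder: r_cr = k/h = 0.139 m = 13.9 cm.
Outer radius after coating: r₂ = 0.0119 + 0.0158 = 0.0277 m.
Since r₁ < r_cr and r₂ ≤ r_cr, the coating moves toward the maximum at r_cr — heat loss rises.
Bare: R = 1/(2πr₁h) = 3.294 m·K/W; Q = 73.3/3.294 = 22.3 W/m.
Coated: R = R_cond + R_conv = 1.653 m·K/W; Q = 73.3/1.653 = 44.3 W/m.

increases: 22.3 → 44.3 W/m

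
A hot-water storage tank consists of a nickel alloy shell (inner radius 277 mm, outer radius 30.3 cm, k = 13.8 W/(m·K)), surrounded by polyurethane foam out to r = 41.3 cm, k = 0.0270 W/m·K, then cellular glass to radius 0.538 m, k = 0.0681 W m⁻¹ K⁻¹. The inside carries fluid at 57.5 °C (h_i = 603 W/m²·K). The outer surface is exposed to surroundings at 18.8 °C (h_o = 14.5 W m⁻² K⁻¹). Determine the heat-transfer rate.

Q = 11.8 W

Series thermal resistances, inner to outer:
  R_conv,in = 1/(4πr²h) = 1/(4π·0.277²·603) = 0.001720 K/W
  R_nickel alloy = (1/0.277 − 1/0.303)/(4πk) = 0.3098/(4π·13.8) = 0.001786 K/W
  R_polyurethane foam = (1/0.303 − 1/0.413)/(4πk) = 0.8790/(4π·0.0270) = 2.591 K/W
  R_cellular glass = (1/0.413 − 1/0.538)/(4πk) = 0.5626/(4π·0.0681) = 0.6574 K/W
  R_conv,out = 1/(4πr²h) = 1/(4π·0.538²·14.5) = 0.01896 K/W
ΣR = 0.001720 + 0.001786 + 2.591 + 0.6574 + 0.01896 = 3.271 K/W
Q = ΔT/ΣR = (57.5 °C − 18.8 °C)/3.271 = 11.8 W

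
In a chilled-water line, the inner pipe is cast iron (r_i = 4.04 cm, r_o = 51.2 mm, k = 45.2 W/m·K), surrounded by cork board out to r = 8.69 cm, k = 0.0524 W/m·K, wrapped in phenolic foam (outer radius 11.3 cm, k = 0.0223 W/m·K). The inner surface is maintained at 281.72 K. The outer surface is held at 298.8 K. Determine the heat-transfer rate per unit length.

Resistance network (inner→outer):
  R'_cast iron = ln(0.0512/0.0404)/(2πk) = 0.2369/(2π·45.2) = 8.342×10^-4 m·K/W
  R'_cork board = ln(0.0869/0.0512)/(2πk) = 0.5290/(2π·0.0524) = 1.607 m·K/W
  R'_phenolic foam = ln(0.113/0.0869)/(2πk) = 0.2626/(2π·0.0223) = 1.874 m·K/W
ΣR = 8.342×10^-4 + 1.607 + 1.874 = 3.482 m·K/W
Q' = ΔT/ΣR = (281.72 K − 298.8 K)/3.482 = -4.91 W/m
(Negative Q' ⇒ heat flows inward; heat gain = 4.91 W/m.)

Q' = 4.91 W/m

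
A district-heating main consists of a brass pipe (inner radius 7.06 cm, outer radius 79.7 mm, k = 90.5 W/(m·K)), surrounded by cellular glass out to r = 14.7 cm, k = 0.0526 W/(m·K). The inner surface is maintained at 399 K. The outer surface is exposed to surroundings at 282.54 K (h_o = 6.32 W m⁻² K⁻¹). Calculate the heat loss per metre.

Series thermal resistances, inner to outer:
  R'_brass = ln(0.0797/0.0706)/(2πk) = 0.1212/(2π·90.5) = 2.132×10^-4 m·K/W
  R'_cellular glass = ln(0.147/0.0797)/(2πk) = 0.6122/(2π·0.0526) = 1.852 m·K/W
  R'_conv,out = 1/(2πr h) = 1/(2π·0.147·6.32) = 0.1713 m·K/W
ΣR = 2.132×10^-4 + 1.852 + 0.1713 = 2.024 m·K/W
Q' = ΔT/ΣR = (399 K − 282.54 K)/2.024 = 57.5 W/m

Q' = 57.5 W/m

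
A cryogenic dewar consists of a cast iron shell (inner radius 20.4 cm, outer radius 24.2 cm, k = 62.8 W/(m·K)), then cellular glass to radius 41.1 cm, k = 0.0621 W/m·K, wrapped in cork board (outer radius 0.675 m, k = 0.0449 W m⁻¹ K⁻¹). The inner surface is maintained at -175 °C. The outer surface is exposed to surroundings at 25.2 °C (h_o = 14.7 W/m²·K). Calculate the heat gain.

Q = 51.6 W

Resistance network (inner→outer):
  R_cast iron = (1/0.204 − 1/0.242)/(4πk) = 0.7697/(4π·62.8) = 9.754×10^-4 K/W
  R_cellular glass = (1/0.242 − 1/0.411)/(4πk) = 1.699/(4π·0.0621) = 2.177 K/W
  R_cork board = (1/0.411 − 1/0.675)/(4πk) = 0.9516/(4π·0.0449) = 1.687 K/W
  R_conv,out = 1/(4πr²h) = 1/(4π·0.675²·14.7) = 0.01188 K/W
ΣR = 9.754×10^-4 + 2.177 + 1.687 + 0.01188 = 3.877 K/W
Q = ΔT/ΣR = (-175 °C − 25.2 °C)/3.877 = -51.6 W
(Negative Q ⇒ heat flows inward; heat gain = 51.6 W.)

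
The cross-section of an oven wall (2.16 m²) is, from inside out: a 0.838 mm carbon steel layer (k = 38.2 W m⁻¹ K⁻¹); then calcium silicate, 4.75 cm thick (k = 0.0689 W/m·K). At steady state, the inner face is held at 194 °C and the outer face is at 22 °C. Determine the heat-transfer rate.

Series thermal resistances, inner to outer:
  R_carbon steel = L/(kA) = 8.38×10^-4/(38.2·2.16) = 1.016×10^-5 K/W
  R_calcium silicate = L/(kA) = 0.0475/(0.0689·2.16) = 0.3192 K/W
ΣR = 1.016×10^-5 + 0.3192 = 0.3192 K/W
Q = ΔT/ΣR = (194 °C − 22 °C)/0.3192 = 539 W

Q = 539 W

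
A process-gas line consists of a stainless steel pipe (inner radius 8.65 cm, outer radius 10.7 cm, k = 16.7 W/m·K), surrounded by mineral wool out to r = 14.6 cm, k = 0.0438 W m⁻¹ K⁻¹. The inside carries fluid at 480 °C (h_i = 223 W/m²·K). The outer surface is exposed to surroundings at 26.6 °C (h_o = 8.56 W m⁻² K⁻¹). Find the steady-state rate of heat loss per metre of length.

Q' = 358 W/m

Series thermal resistances, inner to outer:
  R'_conv,in = 1/(2πr h) = 1/(2π·0.0865·223) = 0.008251 m·K/W
  R'_stainless steel = ln(0.107/0.0865)/(2πk) = 0.2127/(2π·16.7) = 0.002027 m·K/W
  R'_mineral wool = ln(0.146/0.107)/(2πk) = 0.3108/(2π·0.0438) = 1.129 m·K/W
  R'_conv,out = 1/(2πr h) = 1/(2π·0.146·8.56) = 0.1273 m·K/W
ΣR = 0.008251 + 0.002027 + 1.129 + 0.1273 = 1.267 m·K/W
Q' = ΔT/ΣR = (480 °C − 26.6 °C)/1.267 = 358 W/m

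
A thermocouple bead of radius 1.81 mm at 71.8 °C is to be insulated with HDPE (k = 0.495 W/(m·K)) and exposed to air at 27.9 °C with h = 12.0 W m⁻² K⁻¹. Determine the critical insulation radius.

For a sphere, r_cr = 2k_ins/h = 2·0.495/12.0 = 0.0825 m = 8.25 cm

r_cr = 8.25 cm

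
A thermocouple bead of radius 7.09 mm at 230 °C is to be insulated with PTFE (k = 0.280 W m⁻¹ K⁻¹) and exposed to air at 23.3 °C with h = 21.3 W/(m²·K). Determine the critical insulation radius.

r_cr = 2.63 cm

For a sphere, r_cr = 2k_ins/h = 2·0.280/21.3 = 0.0263 m = 2.63 cm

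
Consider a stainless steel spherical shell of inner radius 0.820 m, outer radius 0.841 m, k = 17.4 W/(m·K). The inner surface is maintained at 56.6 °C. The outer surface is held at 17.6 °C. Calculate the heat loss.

Q = 2.80×10^5 W

Q = 4πk·ΔT/(1/r₁ − 1/r₂) = 4π × 17.4 × 39 / (1/0.820 − 1/0.841) = 2.80×10^5 W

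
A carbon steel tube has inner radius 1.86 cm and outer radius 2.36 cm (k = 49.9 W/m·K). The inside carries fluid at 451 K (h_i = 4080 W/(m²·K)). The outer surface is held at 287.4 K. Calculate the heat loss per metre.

Treat each layer as a resistance in series:
  R'_conv,in = 1/(2πr h) = 1/(2π·0.0186·4080) = 0.002097 m·K/W
  R'_carbon steel = ln(0.0236/0.0186)/(2πk) = 0.2381/(2π·49.9) = 7.594×10^-4 m·K/W
ΣR = 0.002097 + 7.594×10^-4 = 0.002856 m·K/W
Q' = ΔT/ΣR = (451 K − 287.4 K)/0.002856 = 57300 W/m

Q' = 57300 W/m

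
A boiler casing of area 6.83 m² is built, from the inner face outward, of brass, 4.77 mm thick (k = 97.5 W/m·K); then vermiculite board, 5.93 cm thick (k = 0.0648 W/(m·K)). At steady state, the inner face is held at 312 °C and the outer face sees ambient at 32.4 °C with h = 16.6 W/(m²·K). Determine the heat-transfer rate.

Q = 1960 W

Series thermal resistances, inner to outer:
  R_brass = L/(kA) = 0.00477/(97.5·6.83) = 7.163×10^-6 K/W
  R_vermiculite board = L/(kA) = 0.0593/(0.0648·6.83) = 0.1340 K/W
  R_conv,out = 1/(hA) = 1/(16.6·6.83) = 0.008820 K/W
ΣR = 7.163×10^-6 + 0.1340 + 0.008820 = 0.1428 K/W
Q = ΔT/ΣR = (312 °C − 32.4 °C)/0.1428 = 1960 W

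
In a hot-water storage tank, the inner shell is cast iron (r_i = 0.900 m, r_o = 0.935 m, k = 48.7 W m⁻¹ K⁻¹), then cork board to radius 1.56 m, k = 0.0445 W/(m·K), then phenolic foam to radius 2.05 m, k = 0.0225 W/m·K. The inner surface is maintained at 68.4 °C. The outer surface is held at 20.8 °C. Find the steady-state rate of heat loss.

Treat each layer as a resistance in series:
  R_cast iron = (1/0.900 − 1/0.935)/(4πk) = 0.04159/(4π·48.7) = 6.796×10^-5 K/W
  R_cork board = (1/0.935 − 1/1.56)/(4πk) = 0.4285/(4π·0.0445) = 0.7663 K/W
  R_phenolic foam = (1/1.56 − 1/2.05)/(4πk) = 0.1532/(4π·0.0225) = 0.5419 K/W
ΣR = 6.796×10^-5 + 0.7663 + 0.5419 = 1.308 K/W
Q = ΔT/ΣR = (68.4 °C − 20.8 °C)/1.308 = 36.4 W

Q = 36.4 W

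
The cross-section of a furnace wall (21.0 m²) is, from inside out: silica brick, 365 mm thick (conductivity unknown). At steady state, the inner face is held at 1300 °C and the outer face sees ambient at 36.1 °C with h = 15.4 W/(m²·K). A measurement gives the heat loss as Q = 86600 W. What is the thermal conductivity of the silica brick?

k = 1.51 W/m·K

ΣR = ΔT/Q = |1300 − 36.1|/86600 = 0.01459 K/W
Known resistances:
  R_conv,out = 1/(hA) = 1/(15.4·21.0) = 0.003092 K/W
R_silica brick = ΣR − ΣR_known = 0.01459 − 0.003092 = 0.01150 K/W
L/(kA) = 0.01150 ⇒ k = 0.365/(0.01150·21.0) = 1.51 W/m·K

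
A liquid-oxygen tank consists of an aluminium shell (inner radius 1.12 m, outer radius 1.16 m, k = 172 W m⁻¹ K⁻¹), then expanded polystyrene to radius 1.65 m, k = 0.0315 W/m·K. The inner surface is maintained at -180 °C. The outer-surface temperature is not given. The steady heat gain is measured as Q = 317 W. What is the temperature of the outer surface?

Sum the resistances:
  R_aluminium = (1/1.12 − 1/1.16)/(4πk) = 0.03079/(4π·172) = 1.424×10^-5 K/W
  R_expanded polystyrene = (1/1.16 − 1/1.65)/(4πk) = 0.2560/(4π·0.0315) = 0.6467 K/W
ΣR = 0.6468 K/W
ΔT = Q·ΣR = 317 × 0.6468 = 205.0 K
Heat flows inward, so T_out = T_in + ΔT = -180 + 205.0 = 25.0 °C

T_out = 25.0 °C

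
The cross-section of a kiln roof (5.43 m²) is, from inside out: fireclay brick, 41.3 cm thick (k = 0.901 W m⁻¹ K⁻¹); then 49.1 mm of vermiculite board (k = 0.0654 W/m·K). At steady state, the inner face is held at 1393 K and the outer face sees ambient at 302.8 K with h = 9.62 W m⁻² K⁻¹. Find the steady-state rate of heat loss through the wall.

Treat each layer as a resistance in series:
  R_fireclay brick = L/(kA) = 0.413/(0.901·5.43) = 0.08442 K/W
  R_vermiculite board = L/(kA) = 0.0491/(0.0654·5.43) = 0.1383 K/W
  R_conv,out = 1/(hA) = 1/(9.62·5.43) = 0.01914 K/W
ΣR = 0.08442 + 0.1383 + 0.01914 = 0.2419 K/W
Q = ΔT/ΣR = (1393 K − 302.8 K)/0.2419 = 4510 W

Q = 4.51 kW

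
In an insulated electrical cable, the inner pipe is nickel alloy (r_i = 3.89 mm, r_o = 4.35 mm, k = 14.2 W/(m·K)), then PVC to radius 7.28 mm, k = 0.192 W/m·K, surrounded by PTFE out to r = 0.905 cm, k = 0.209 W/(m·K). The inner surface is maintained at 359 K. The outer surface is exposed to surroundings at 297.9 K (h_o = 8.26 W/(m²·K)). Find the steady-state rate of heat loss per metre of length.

Q' = 22.4 W/m

Series thermal resistances, inner to outer:
  R'_nickel alloy = ln(0.00435/0.00389)/(2πk) = 0.1118/(2π·14.2) = 0.001253 m·K/W
  R'_PVC = ln(0.00728/0.00435)/(2πk) = 0.5150/(2π·0.192) = 0.4269 m·K/W
  R'_PTFE = ln(0.00905/0.00728)/(2πk) = 0.2176/(2π·0.209) = 0.1657 m·K/W
  R'_conv,out = 1/(2πr h) = 1/(2π·0.00905·8.26) = 2.129 m·K/W
ΣR = 0.001253 + 0.4269 + 0.1657 + 2.129 = 2.723 m·K/W
Q' = ΔT/ΣR = (359 K − 297.9 K)/2.723 = 22.4 W/m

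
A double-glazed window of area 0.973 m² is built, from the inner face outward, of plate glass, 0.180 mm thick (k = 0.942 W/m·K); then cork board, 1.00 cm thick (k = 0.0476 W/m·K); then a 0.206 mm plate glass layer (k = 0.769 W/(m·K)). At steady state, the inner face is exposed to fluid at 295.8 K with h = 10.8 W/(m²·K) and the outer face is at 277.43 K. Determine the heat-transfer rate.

Q = 59.0 W

Series thermal resistances, inner to outer:
  R_conv,in = 1/(hA) = 1/(10.8·0.973) = 0.09516 K/W
  R_plate glass = L/(kA) = 1.80×10^-4/(0.942·0.973) = 1.964×10^-4 K/W
  R_cork board = L/(kA) = 0.0100/(0.0476·0.973) = 0.2159 K/W
  R_plate glass = L/(kA) = 2.06×10^-4/(0.769·0.973) = 2.753×10^-4 K/W
ΣR = 0.09516 + 1.964×10^-4 + 0.2159 + 2.753×10^-4 = 0.3115 K/W
Q = ΔT/ΣR = (295.8 K − 277.43 K)/0.3115 = 59.0 W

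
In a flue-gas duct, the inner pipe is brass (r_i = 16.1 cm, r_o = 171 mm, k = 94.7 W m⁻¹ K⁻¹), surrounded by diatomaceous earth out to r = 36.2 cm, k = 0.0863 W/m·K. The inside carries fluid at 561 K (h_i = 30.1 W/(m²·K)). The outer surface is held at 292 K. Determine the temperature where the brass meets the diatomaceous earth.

Treat each layer as a resistance in series:
  R'_conv,in = 1/(2πr h) = 1/(2π·0.161·30.1) = 0.03284 m·K/W
  R'_brass = ln(0.171/0.161)/(2πk) = 0.06026/(2π·94.7) = 1.013×10^-4 m·K/W
  R'_diatomaceous earth = ln(0.362/0.171)/(2πk) = 0.7500/(2π·0.0863) = 1.383 m·K/W
ΣR = 0.03284 + 1.013×10^-4 + 1.383 = 1.416 m·K/W
Q' = ΔT/ΣR = (561 K − 292 K)/1.416 = 190.0 W/m
From the inner boundary to the brass/diatomaceous earth interface, ΣR_partial = 0.03294 m·K/W.
T_interface = T_in − Q'·ΣR_partial = 561 K − (190.0)(0.03294) = 555 K

T = 555 K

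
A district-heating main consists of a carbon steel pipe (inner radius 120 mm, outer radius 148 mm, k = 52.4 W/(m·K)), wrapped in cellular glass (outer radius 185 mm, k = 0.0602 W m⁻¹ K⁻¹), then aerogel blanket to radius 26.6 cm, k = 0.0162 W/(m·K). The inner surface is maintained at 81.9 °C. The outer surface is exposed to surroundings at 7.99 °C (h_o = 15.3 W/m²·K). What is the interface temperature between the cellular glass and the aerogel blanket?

Treat each layer as a resistance in series:
  R'_carbon steel = ln(0.148/0.120)/(2πk) = 0.2097/(2π·52.4) = 6.370×10^-4 m·K/W
  R'_cellular glass = ln(0.185/0.148)/(2πk) = 0.2231/(2π·0.0602) = 0.5899 m·K/W
  R'_aerogel blanket = ln(0.266/0.185)/(2πk) = 0.3631/(2π·0.0162) = 3.568 m·K/W
  R'_conv,out = 1/(2πr h) = 1/(2π·0.266·15.3) = 0.03911 m·K/W
ΣR = 6.370×10^-4 + 0.5899 + 3.568 + 0.03911 = 4.198 m·K/W
Q' = ΔT/ΣR = (81.9 °C − 7.99 °C)/4.198 = 17.61 W/m
From the inner boundary to the cellular glass/aerogel blanket interface, ΣR_partial = 0.5905 m·K/W.
T_interface = T_in − Q'·ΣR_partial = 81.9 °C − (17.61)(0.5905) = 71.5 °C

T = 71.5 °C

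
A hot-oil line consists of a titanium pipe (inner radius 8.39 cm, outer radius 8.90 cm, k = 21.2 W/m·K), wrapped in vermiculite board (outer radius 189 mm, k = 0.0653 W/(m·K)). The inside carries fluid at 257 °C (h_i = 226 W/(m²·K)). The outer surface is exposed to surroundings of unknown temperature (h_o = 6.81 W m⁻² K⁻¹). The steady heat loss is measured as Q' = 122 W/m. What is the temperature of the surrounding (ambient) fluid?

T_out = 16.9 °C

Series resistances:
  R'_conv,in = 1/(2πr h) = 1/(2π·0.0839·226) = 0.008394 m·K/W
  R'_titanium = ln(0.0890/0.0839)/(2πk) = 0.05901/(2π·21.2) = 4.430×10^-4 m·K/W
  R'_vermiculite board = ln(0.189/0.0890)/(2πk) = 0.7531/(2π·0.0653) = 1.836 m·K/W
  R'_conv,out = 1/(2πr h) = 1/(2π·0.189·6.81) = 0.1237 m·K/W
ΣR = 1.968 m·K/W
ΔT = Q'·ΣR = 122 × 1.968 = 240.1 K
Heat flows outward, so T_out = T_in − ΔT = 257 − 240.1 = 16.9 °C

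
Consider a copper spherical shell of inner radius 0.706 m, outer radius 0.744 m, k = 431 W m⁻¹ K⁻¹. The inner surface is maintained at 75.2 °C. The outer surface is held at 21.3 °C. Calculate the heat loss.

Q = 4πk·ΔT/(1/r₁ − 1/r₂) = 4π × 431 × 53.9 / (1/0.706 − 1/0.744) = 4.04×10^6 W

Q = 4040 kW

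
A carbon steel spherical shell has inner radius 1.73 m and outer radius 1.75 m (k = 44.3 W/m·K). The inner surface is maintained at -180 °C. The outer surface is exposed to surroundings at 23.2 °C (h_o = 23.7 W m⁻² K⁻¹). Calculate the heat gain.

Resistance network (inner→outer):
  R_carbon steel = (1/1.73 − 1/1.75)/(4πk) = 0.006606/(4π·44.3) = 1.187×10^-5 K/W
  R_conv,out = 1/(4πr²h) = 1/(4π·1.75²·23.7) = 0.001096 K/W
ΣR = 1.187×10^-5 + 0.001096 = 0.001108 K/W
Q = ΔT/ΣR = (-180 °C − 23.2 °C)/0.001108 = -1.83×10^5 W
(Negative Q ⇒ heat flows inward; heat gain = 1.83×10^5 W.)

Q = 183 kW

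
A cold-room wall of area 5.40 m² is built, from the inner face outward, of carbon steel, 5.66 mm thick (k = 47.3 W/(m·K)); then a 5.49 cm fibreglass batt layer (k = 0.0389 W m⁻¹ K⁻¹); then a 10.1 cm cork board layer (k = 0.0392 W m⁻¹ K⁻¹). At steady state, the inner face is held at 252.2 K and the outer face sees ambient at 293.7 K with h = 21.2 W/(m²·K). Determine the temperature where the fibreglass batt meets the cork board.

Series thermal resistances, inner to outer:
  R_carbon steel = L/(kA) = 0.00566/(47.3·5.40) = 2.216×10^-5 K/W
  R_fibreglass batt = L/(kA) = 0.0549/(0.0389·5.40) = 0.2614 K/W
  R_cork board = L/(kA) = 0.101/(0.0392·5.40) = 0.4771 K/W
  R_conv,out = 1/(hA) = 1/(21.2·5.40) = 0.008735 K/W
ΣR = 2.216×10^-5 + 0.2614 + 0.4771 + 0.008735 = 0.7473 K/W
Q = ΔT/ΣR = (252.2 K − 293.7 K)/0.7473 = -55.53 W
From the inner boundary to the fibreglass batt/cork board interface, ΣR_partial = 0.2614 K/W.
T_interface = T_in − Q·ΣR_partial = 252.2 K − (-55.53)(0.2614) = 266.72 K

T = 266.72 K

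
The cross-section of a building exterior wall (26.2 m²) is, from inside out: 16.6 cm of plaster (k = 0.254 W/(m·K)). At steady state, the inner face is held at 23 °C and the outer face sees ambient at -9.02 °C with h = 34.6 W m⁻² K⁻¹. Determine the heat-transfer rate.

Q = 1230 W

Series thermal resistances, inner to outer:
  R_plaster = L/(kA) = 0.166/(0.254·26.2) = 0.02494 K/W
  R_conv,out = 1/(hA) = 1/(34.6·26.2) = 0.001103 K/W
ΣR = 0.02494 + 0.001103 = 0.02604 K/W
Q = ΔT/ΣR = (23 °C − -9.02 °C)/0.02604 = 1230 W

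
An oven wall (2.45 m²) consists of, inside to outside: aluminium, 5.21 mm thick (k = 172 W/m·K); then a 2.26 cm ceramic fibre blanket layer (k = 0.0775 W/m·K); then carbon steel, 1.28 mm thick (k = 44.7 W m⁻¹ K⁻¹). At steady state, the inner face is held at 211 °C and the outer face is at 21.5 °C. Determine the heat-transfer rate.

Series thermal resistances, inner to outer:
  R_aluminium = L/(kA) = 0.00521/(172·2.45) = 1.236×10^-5 K/W
  R_ceramic fibre blanket = L/(kA) = 0.0226/(0.0775·2.45) = 0.1190 K/W
  R_carbon steel = L/(kA) = 0.00128/(44.7·2.45) = 1.169×10^-5 K/W
ΣR = 1.236×10^-5 + 0.1190 + 1.169×10^-5 = 0.1190 K/W
Q = ΔT/ΣR = (211 °C − 21.5 °C)/0.1190 = 1590 W

Q = 1590 W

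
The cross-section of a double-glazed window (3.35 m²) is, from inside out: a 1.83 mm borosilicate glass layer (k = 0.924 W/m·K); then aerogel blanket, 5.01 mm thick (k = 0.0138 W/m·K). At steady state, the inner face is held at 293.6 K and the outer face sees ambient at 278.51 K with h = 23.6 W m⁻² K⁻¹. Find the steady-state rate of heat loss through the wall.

Q = 124 W

Series thermal resistances, inner to outer:
  R_borosilicate glass = L/(kA) = 0.00183/(0.924·3.35) = 5.912×10^-4 K/W
  R_aerogel blanket = L/(kA) = 0.00501/(0.0138·3.35) = 0.1084 K/W
  R_conv,out = 1/(hA) = 1/(23.6·3.35) = 0.01265 K/W
ΣR = 5.912×10^-4 + 0.1084 + 0.01265 = 0.1216 K/W
Q = ΔT/ΣR = (293.6 K − 278.51 K)/0.1216 = 124 W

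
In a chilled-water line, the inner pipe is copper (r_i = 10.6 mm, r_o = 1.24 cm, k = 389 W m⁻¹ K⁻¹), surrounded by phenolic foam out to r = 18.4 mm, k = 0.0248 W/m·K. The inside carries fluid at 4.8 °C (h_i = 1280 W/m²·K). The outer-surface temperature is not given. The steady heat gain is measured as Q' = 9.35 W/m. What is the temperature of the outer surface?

Series resistances:
  R'_conv,in = 1/(2πr h) = 1/(2π·0.0106·1280) = 0.01173 m·K/W
  R'_copper = ln(0.0124/0.0106)/(2πk) = 0.1568/(2π·389) = 6.417×10^-5 m·K/W
  R'_phenolic foam = ln(0.0184/0.0124)/(2πk) = 0.3947/(2π·0.0248) = 2.533 m·K/W
ΣR = 2.545 m·K/W
ΔT = Q'·ΣR = 9.35 × 2.545 = 23.80 K
Heat flows inward, so T_out = T_in + ΔT = 4.8 + 23.80 = 28.6 °C

T_out = 28.6 °C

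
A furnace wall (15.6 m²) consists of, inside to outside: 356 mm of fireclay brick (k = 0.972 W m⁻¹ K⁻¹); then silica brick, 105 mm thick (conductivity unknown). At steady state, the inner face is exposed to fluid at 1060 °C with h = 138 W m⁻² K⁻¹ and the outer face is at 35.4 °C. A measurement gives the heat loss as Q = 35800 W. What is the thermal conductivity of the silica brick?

ΣR = ΔT/Q = |1060 − 35.4|/35800 = 0.02862 K/W
Known resistances:
  R_conv,in = 1/(hA) = 1/(138·15.6) = 4.645×10^-4 K/W
  R_fireclay brick = L/(kA) = 0.356/(0.972·15.6) = 0.02348 K/W
R_silica brick = ΣR − ΣR_known = 0.02862 − 0.02394 = 0.004680 K/W
L/(kA) = 0.004680 ⇒ k = 0.105/(0.004680·15.6) = 1.44 W/m·K

k = 1.44 W/m·K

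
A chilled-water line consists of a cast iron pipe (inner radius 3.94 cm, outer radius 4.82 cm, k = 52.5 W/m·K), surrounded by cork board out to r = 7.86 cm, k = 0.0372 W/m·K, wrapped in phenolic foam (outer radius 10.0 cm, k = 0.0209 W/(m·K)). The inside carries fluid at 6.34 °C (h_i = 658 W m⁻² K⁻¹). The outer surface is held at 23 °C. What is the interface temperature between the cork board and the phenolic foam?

Treat each layer as a resistance in series:
  R'_conv,in = 1/(2πr h) = 1/(2π·0.0394·658) = 0.006139 m·K/W
  R'_cast iron = ln(0.0482/0.0394)/(2πk) = 0.2016/(2π·52.5) = 6.111×10^-4 m·K/W
  R'_cork board = ln(0.0786/0.0482)/(2πk) = 0.4890/(2π·0.0372) = 2.092 m·K/W
  R'_phenolic foam = ln(0.100/0.0786)/(2πk) = 0.2408/(2π·0.0209) = 1.834 m·K/W
ΣR = 0.006139 + 6.111×10^-4 + 2.092 + 1.834 = 3.933 m·K/W
Q' = ΔT/ΣR = (6.34 °C − 23 °C)/3.933 = -4.236 W/m
From the inner boundary to the cork board/phenolic foam interface, ΣR_partial = 2.099 m·K/W.
T_interface = T_in − Q'·ΣR_partial = 6.34 °C − (-4.236)(2.099) = 15.2 °C

T = 15.2 °C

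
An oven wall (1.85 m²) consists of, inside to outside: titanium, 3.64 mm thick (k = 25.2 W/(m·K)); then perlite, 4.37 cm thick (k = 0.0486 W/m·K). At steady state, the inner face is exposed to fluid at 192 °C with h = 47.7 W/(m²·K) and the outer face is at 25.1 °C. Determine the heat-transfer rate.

Treat each layer as a resistance in series:
  R_conv,in = 1/(hA) = 1/(47.7·1.85) = 0.01133 K/W
  R_titanium = L/(kA) = 0.00364/(25.2·1.85) = 7.808×10^-5 K/W
  R_perlite = L/(kA) = 0.0437/(0.0486·1.85) = 0.4860 K/W
ΣR = 0.01133 + 7.808×10^-5 + 0.4860 = 0.4974 K/W
Q = ΔT/ΣR = (192 °C − 25.1 °C)/0.4974 = 336 W

Q = 336 W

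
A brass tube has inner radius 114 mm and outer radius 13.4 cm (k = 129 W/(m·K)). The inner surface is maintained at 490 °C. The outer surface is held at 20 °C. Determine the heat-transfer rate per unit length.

Q' = 2πk·ΔT/ln(r₂/r₁) = 2π × 129 × 470 / ln(0.134/0.114) = 2.36×10^6 W/m

Q' = 2360 kW/m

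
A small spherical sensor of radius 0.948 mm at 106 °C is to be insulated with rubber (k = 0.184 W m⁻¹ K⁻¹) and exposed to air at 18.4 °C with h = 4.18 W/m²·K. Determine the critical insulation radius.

r_cr = 8.80 cm

For a sphere, r_cr = 2k_ins/h = 2·0.184/4.18 = 0.0880 m = 8.80 cm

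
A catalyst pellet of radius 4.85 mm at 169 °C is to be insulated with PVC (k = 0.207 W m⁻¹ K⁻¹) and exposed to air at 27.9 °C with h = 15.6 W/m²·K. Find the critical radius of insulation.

For a sphere, r_cr = 2k_ins/h = 2·0.207/15.6 = 0.0265 m = 2.65 cm

r_cr = 2.65 cm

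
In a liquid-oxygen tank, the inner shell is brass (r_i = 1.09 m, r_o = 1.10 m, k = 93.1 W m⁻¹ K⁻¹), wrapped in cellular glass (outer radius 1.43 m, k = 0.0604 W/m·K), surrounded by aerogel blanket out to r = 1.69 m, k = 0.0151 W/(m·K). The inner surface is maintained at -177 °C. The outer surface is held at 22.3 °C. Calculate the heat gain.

Treat each layer as a resistance in series:
  R_brass = (1/1.09 − 1/1.10)/(4πk) = 0.008340/(4π·93.1) = 7.129×10^-6 K/W
  R_cellular glass = (1/1.10 − 1/1.43)/(4πk) = 0.2098/(4π·0.0604) = 0.2764 K/W
  R_aerogel blanket = (1/1.43 − 1/1.69)/(4πk) = 0.1076/(4π·0.0151) = 0.5670 K/W
ΣR = 7.129×10^-6 + 0.2764 + 0.5670 = 0.8434 K/W
Q = ΔT/ΣR = (-177 °C − 22.3 °C)/0.8434 = -236 W
(Negative Q ⇒ heat flows inward; heat gain = 236 W.)

Q = 236 W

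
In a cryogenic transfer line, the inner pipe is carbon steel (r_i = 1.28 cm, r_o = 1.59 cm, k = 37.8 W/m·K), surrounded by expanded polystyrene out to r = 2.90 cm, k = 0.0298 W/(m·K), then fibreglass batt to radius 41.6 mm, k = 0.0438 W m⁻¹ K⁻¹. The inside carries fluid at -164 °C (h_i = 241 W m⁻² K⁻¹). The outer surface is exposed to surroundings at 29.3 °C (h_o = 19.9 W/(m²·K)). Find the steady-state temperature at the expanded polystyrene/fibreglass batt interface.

Resistance network (inner→outer):
  R'_conv,in = 1/(2πr h) = 1/(2π·0.0128·241) = 0.05159 m·K/W
  R'_carbon steel = ln(0.0159/0.0128)/(2πk) = 0.2169/(2π·37.8) = 9.131×10^-4 m·K/W
  R'_expanded polystyrene = ln(0.0290/0.0159)/(2πk) = 0.6010/(2π·0.0298) = 3.210 m·K/W
  R'_fibreglass batt = ln(0.0416/0.0290)/(2πk) = 0.3608/(2π·0.0438) = 1.311 m·K/W
  R'_conv,out = 1/(2πr h) = 1/(2π·0.0416·19.9) = 0.1923 m·K/W
ΣR = 0.05159 + 9.131×10^-4 + 3.210 + 1.311 + 0.1923 = 4.766 m·K/W
Q' = ΔT/ΣR = (-164 °C − 29.3 °C)/4.766 = -40.56 W/m
From the inner boundary to the expanded polystyrene/fibreglass batt interface, ΣR_partial = 3.263 m·K/W.
T_interface = T_in − Q'·ΣR_partial = -164 °C − (-40.56)(3.263) = -31.7 °C

T = -31.7 °C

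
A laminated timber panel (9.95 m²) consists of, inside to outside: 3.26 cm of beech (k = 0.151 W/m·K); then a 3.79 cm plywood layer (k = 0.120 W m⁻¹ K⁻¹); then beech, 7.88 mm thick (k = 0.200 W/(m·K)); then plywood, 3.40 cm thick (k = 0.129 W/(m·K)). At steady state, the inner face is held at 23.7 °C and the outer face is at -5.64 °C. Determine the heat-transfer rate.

Series thermal resistances, inner to outer:
  R_beech = L/(kA) = 0.0326/(0.151·9.95) = 0.02170 K/W
  R_plywood = L/(kA) = 0.0379/(0.120·9.95) = 0.03174 K/W
  R_beech = L/(kA) = 0.00788/(0.200·9.95) = 0.003960 K/W
  R_plywood = L/(kA) = 0.0340/(0.129·9.95) = 0.02649 K/W
ΣR = 0.02170 + 0.03174 + 0.003960 + 0.02649 = 0.08389 K/W
Q = ΔT/ΣR = (23.7 °C − -5.64 °C)/0.08389 = 350 W

Q = 350 W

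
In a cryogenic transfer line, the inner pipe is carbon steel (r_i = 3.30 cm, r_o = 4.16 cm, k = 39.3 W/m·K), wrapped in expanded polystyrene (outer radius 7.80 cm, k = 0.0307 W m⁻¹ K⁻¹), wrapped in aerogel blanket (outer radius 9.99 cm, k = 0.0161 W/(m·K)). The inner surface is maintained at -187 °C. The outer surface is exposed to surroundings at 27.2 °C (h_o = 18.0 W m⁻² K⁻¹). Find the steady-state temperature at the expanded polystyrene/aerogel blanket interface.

Treat each layer as a resistance in series:
  R'_carbon steel = ln(0.0416/0.0330)/(2πk) = 0.2316/(2π·39.3) = 9.379×10^-4 m·K/W
  R'_expanded polystyrene = ln(0.0780/0.0416)/(2πk) = 0.6286/(2π·0.0307) = 3.259 m·K/W
  R'_aerogel blanket = ln(0.0999/0.0780)/(2πk) = 0.2475/(2π·0.0161) = 2.446 m·K/W
  R'_conv,out = 1/(2πr h) = 1/(2π·0.0999·18.0) = 0.08851 m·K/W
ΣR = 9.379×10^-4 + 3.259 + 2.446 + 0.08851 = 5.794 m·K/W
Q' = ΔT/ΣR = (-187 °C − 27.2 °C)/5.794 = -36.97 W/m
From the inner boundary to the expanded polystyrene/aerogel blanket interface, ΣR_partial = 3.260 m·K/W.
T_interface = T_in − Q'·ΣR_partial = -187 °C − (-36.97)(3.260) = -66.5 °C

T = -66.5 °C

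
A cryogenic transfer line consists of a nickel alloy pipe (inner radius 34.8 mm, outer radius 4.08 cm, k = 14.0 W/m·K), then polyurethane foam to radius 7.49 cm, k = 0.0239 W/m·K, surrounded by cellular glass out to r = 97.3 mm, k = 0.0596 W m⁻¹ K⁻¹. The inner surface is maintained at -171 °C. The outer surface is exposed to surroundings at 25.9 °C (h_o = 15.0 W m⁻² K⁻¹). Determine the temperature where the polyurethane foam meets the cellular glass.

T = -6.9 °C

Treat each layer as a resistance in series:
  R'_nickel alloy = ln(0.0408/0.0348)/(2πk) = 0.1591/(2π·14.0) = 0.001808 m·K/W
  R'_polyurethane foam = ln(0.0749/0.0408)/(2πk) = 0.6075/(2π·0.0239) = 4.045 m·K/W
  R'_cellular glass = ln(0.0973/0.0749)/(2πk) = 0.2616/(2π·0.0596) = 0.6987 m·K/W
  R'_conv,out = 1/(2πr h) = 1/(2π·0.0973·15.0) = 0.1090 m·K/W
ΣR = 0.001808 + 4.045 + 0.6987 + 0.1090 = 4.855 m·K/W
Q' = ΔT/ΣR = (-171 °C − 25.9 °C)/4.855 = -40.56 W/m
From the inner boundary to the polyurethane foam/cellular glass interface, ΣR_partial = 4.047 m·K/W.
T_interface = T_in − Q'·ΣR_partial = -171 °C − (-40.56)(4.047) = -6.9 °C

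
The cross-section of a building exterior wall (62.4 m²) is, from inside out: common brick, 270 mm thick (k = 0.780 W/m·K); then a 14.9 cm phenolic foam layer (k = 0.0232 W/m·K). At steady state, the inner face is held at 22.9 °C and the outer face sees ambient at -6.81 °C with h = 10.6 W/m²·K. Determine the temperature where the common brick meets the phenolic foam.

Resistance network (inner→outer):
  R_common brick = L/(kA) = 0.270/(0.780·62.4) = 0.005547 K/W
  R_phenolic foam = L/(kA) = 0.149/(0.0232·62.4) = 0.1029 K/W
  R_conv,out = 1/(hA) = 1/(10.6·62.4) = 0.001512 K/W
ΣR = 0.005547 + 0.1029 + 0.001512 = 0.1100 K/W
Q = ΔT/ΣR = (22.9 °C − -6.81 °C)/0.1100 = 270.1 W
From the inner boundary to the common brick/phenolic foam interface, ΣR_partial = 0.005547 K/W.
T_interface = T_in − Q·ΣR_partial = 22.9 °C − (270.1)(0.005547) = 21.4 °C

T = 21.4 °C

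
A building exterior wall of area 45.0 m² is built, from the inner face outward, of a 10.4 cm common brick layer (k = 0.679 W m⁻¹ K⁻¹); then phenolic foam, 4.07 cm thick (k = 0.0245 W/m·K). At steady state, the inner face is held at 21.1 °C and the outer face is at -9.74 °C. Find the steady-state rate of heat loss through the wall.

Treat each layer as a resistance in series:
  R_common brick = L/(kA) = 0.104/(0.679·45.0) = 0.003404 K/W
  R_phenolic foam = L/(kA) = 0.0407/(0.0245·45.0) = 0.03692 K/W
ΣR = 0.003404 + 0.03692 = 0.04032 K/W
Q = ΔT/ΣR = (21.1 °C − -9.74 °C)/0.04032 = 765 W

Q = 765 W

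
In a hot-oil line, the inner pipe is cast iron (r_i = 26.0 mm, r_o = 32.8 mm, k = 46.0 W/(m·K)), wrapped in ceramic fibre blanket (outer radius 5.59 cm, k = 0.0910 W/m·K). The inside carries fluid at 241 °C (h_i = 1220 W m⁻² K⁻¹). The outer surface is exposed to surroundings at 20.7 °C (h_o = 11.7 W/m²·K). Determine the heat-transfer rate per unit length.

Resistance network (inner→outer):
  R'_conv,in = 1/(2πr h) = 1/(2π·0.0260·1220) = 0.005017 m·K/W
  R'_cast iron = ln(0.0328/0.0260)/(2πk) = 0.2323/(2π·46.0) = 8.038×10^-4 m·K/W
  R'_ceramic fibre blanket = ln(0.0559/0.0328)/(2πk) = 0.5331/(2π·0.0910) = 0.9324 m·K/W
  R'_conv,out = 1/(2πr h) = 1/(2π·0.0559·11.7) = 0.2433 m·K/W
ΣR = 0.005017 + 8.038×10^-4 + 0.9324 + 0.2433 = 1.182 m·K/W
Q' = ΔT/ΣR = (241 °C − 20.7 °C)/1.182 = 186 W/m

Q' = 186 W/m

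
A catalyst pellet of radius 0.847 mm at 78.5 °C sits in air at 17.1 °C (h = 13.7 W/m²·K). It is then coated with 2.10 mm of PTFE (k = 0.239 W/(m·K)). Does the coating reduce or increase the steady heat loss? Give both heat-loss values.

increases: 0.00758 → 0.0647 W

Critical radius for a sphere: r_cr = 2k/h = 0.0349 m = 3.49 cm.
Outer radius after coating: r₂ = 8.47×10^-4 + 0.00210 = 0.002947 m.
Since r₁ < r_cr and r₂ ≤ r_cr, the coating moves toward the maximum at r_cr — heat loss rises.
Bare: R = 1/(4πr₁²h) = 8097 K/W; Q = 61.4/8097 = 0.00758 W.
Coated: R = R_cond + R_conv = 948.9 K/W; Q = 61.4/948.9 = 0.0647 W.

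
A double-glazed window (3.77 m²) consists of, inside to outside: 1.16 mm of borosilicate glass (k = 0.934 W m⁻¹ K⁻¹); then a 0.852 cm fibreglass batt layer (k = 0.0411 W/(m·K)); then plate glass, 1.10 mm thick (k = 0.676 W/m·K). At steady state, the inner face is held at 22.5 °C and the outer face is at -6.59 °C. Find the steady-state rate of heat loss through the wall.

Q = 522 W

Series thermal resistances, inner to outer:
  R_borosilicate glass = L/(kA) = 0.00116/(0.934·3.77) = 3.294×10^-4 K/W
  R_fibreglass batt = L/(kA) = 0.00852/(0.0411·3.77) = 0.05499 K/W
  R_plate glass = L/(kA) = 0.00110/(0.676·3.77) = 4.316×10^-4 K/W
ΣR = 3.294×10^-4 + 0.05499 + 4.316×10^-4 = 0.05575 K/W
Q = ΔT/ΣR = (22.5 °C − -6.59 °C)/0.05575 = 522 W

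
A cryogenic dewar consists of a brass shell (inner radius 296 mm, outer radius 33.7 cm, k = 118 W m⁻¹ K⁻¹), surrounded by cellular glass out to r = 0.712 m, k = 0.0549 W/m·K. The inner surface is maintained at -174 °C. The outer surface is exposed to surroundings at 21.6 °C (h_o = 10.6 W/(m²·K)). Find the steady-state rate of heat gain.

Q = 85.8 W

Series thermal resistances, inner to outer:
  R_brass = (1/0.296 − 1/0.337)/(4πk) = 0.4110/(4π·118) = 2.772×10^-4 K/W
  R_cellular glass = (1/0.337 − 1/0.712)/(4πk) = 1.563/(4π·0.0549) = 2.265 K/W
  R_conv,out = 1/(4πr²h) = 1/(4π·0.712²·10.6) = 0.01481 K/W
ΣR = 2.772×10^-4 + 2.265 + 0.01481 = 2.280 K/W
Q = ΔT/ΣR = (-174 °C − 21.6 °C)/2.280 = -85.8 W
(Negative Q ⇒ heat flows inward; heat gain = 85.8 W.)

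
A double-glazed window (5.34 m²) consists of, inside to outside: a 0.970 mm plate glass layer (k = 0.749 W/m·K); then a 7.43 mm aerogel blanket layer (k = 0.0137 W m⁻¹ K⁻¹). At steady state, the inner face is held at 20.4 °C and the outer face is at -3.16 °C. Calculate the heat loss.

Q = 231 W

Series thermal resistances, inner to outer:
  R_plate glass = L/(kA) = 9.70×10^-4/(0.749·5.34) = 2.425×10^-4 K/W
  R_aerogel blanket = L/(kA) = 0.00743/(0.0137·5.34) = 0.1016 K/W
ΣR = 2.425×10^-4 + 0.1016 = 0.1018 K/W
Q = ΔT/ΣR = (20.4 °C − -3.16 °C)/0.1018 = 231 W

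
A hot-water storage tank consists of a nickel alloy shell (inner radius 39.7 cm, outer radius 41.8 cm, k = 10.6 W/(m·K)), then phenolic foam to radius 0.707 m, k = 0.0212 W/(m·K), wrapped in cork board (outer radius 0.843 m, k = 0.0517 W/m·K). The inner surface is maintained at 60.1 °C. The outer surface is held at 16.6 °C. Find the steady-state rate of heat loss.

Resistance network (inner→outer):
  R_nickel alloy = (1/0.397 − 1/0.418)/(4πk) = 0.1265/(4π·10.6) = 9.500×10^-4 K/W
  R_phenolic foam = (1/0.418 − 1/0.707)/(4πk) = 0.9779/(4π·0.0212) = 3.671 K/W
  R_cork board = (1/0.707 − 1/0.843)/(4πk) = 0.2282/(4π·0.0517) = 0.3512 K/W
ΣR = 9.500×10^-4 + 3.671 + 0.3512 = 4.023 K/W
Q = ΔT/ΣR = (60.1 °C − 16.6 °C)/4.023 = 10.8 W

Q = 10.8 W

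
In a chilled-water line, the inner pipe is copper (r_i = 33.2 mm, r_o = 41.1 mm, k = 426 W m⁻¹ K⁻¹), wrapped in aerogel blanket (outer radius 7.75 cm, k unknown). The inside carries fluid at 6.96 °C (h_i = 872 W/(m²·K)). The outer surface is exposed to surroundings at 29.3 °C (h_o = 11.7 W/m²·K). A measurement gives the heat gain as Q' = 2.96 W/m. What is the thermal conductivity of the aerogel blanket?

ΣR = ΔT/Q' = |6.96 − 29.3|/2.96 = 7.547 m·K/W
Known resistances:
  R'_conv,in = 1/(2πr h) = 1/(2π·0.0332·872) = 0.005498 m·K/W
  R'_copper = ln(0.0411/0.0332)/(2πk) = 0.2135/(2π·426) = 7.975×10^-5 m·K/W
  R'_conv,out = 1/(2πr h) = 1/(2π·0.0775·11.7) = 0.1755 m·K/W
R_aerogel blanket = ΣR − ΣR_known = 7.547 − 0.1811 = 7.366 m·K/W
ln(r₂/r₁)/(2πk) = 7.366 ⇒ k = 0.6343/(2π·7.366) = 0.0137 W/m·K

k = 0.0137 W/m·K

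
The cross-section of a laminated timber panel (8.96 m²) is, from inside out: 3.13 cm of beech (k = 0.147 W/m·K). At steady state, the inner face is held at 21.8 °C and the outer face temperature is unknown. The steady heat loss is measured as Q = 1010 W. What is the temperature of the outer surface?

Series resistances:
  R_beech = L/(kA) = 0.0313/(0.147·8.96) = 0.02376 K/W
ΣR = 0.02376 K/W
ΔT = Q·ΣR = 1010 × 0.02376 = 24.00 K
Heat flows outward, so T_out = T_in − ΔT = 21.8 − 24.00 = -2.20 °C

T_out = -2.20 °C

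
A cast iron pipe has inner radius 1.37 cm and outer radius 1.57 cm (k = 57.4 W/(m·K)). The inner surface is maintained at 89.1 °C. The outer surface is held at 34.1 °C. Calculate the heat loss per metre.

Q' = 2πk·ΔT/ln(r₂/r₁) = 2π × 57.4 × 55 / ln(0.0157/0.0137) = 1.46×10^5 W/m

Q' = 146 kW/m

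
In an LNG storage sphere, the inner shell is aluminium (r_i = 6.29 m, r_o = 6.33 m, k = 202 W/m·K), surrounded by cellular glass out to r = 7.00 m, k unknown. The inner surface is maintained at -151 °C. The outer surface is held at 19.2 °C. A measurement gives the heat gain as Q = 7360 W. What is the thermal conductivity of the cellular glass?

ΣR = ΔT/Q = |-151 − 19.2|/7360 = 0.02312 K/W
Known resistances:
  R_aluminium = (1/6.29 − 1/6.33)/(4πk) = 0.001005/(4π·202) = 3.958×10^-7 K/W
R_cellular glass = ΣR − ΣR_known = 0.02312 − 3.958×10^-7 = 0.02312 K/W
(1/r₁−1/r₂)/(4πk) = 0.02312 ⇒ k = 0.01512/(4π·0.02312) = 0.0520 W/m·K

k = 0.0520 W/m·K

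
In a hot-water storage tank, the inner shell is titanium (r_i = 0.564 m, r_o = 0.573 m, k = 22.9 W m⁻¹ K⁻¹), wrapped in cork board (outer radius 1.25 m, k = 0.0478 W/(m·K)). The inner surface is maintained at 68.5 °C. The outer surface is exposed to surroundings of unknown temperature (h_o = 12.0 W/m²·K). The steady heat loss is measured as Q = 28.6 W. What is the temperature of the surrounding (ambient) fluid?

Sum the resistances:
  R_titanium = (1/0.564 − 1/0.573)/(4πk) = 0.02785/(4π·22.9) = 9.678×10^-5 K/W
  R_cork board = (1/0.573 − 1/1.25)/(4πk) = 0.9452/(4π·0.0478) = 1.574 K/W
  R_conv,out = 1/(4πr²h) = 1/(4π·1.25²·12.0) = 0.004244 K/W
ΣR = 1.578 K/W
ΔT = Q·ΣR = 28.6 × 1.578 = 45.13 K
Heat flows outward, so T_out = T_in − ΔT = 68.5 − 45.13 = 23.4 °C

T_out = 23.4 °C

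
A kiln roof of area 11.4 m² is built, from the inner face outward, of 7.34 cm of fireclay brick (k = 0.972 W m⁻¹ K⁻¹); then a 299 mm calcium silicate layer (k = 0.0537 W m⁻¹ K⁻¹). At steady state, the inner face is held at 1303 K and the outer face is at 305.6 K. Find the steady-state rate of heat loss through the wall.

Series thermal resistances, inner to outer:
  R_fireclay brick = L/(kA) = 0.0734/(0.972·11.4) = 0.006624 K/W
  R_calcium silicate = L/(kA) = 0.299/(0.0537·11.4) = 0.4884 K/W
ΣR = 0.006624 + 0.4884 = 0.4950 K/W
Q = ΔT/ΣR = (1303 K − 305.6 K)/0.4950 = 2010 W

Q = 2.01 kW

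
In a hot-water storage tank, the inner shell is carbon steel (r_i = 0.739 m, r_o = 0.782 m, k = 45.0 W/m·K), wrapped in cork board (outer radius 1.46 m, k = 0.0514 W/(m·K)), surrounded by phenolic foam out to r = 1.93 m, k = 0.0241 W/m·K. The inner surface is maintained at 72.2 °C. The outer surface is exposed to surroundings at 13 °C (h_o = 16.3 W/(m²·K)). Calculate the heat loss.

Q = 40.2 W

Resistance network (inner→outer):
  R_carbon steel = (1/0.739 − 1/0.782)/(4πk) = 0.07441/(4π·45.0) = 1.316×10^-4 K/W
  R_cork board = (1/0.782 − 1/1.46)/(4πk) = 0.5938/(4π·0.0514) = 0.9194 K/W
  R_phenolic foam = (1/1.46 − 1/1.93)/(4πk) = 0.1668/(4π·0.0241) = 0.5508 K/W
  R_conv,out = 1/(4πr²h) = 1/(4π·1.93²·16.3) = 0.001311 K/W
ΣR = 1.316×10^-4 + 0.9194 + 0.5508 + 0.001311 = 1.472 K/W
Q = ΔT/ΣR = (72.2 °C − 13 °C)/1.472 = 40.2 W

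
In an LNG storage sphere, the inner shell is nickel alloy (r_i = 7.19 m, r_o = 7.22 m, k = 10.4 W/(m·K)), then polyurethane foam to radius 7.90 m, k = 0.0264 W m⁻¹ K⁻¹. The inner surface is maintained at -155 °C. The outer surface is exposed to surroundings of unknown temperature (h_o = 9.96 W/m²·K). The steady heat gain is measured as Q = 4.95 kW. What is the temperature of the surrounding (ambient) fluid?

Sum the resistances:
  R_nickel alloy = (1/7.19 − 1/7.22)/(4πk) = 5.779×10^-4/(4π·10.4) = 4.422×10^-6 K/W
  R_polyurethane foam = (1/7.22 − 1/7.90)/(4πk) = 0.01192/(4π·0.0264) = 0.03594 K/W
  R_conv,out = 1/(4πr²h) = 1/(4π·7.90²·9.96) = 1.280×10^-4 K/W
ΣR = 0.03607 K/W
ΔT = Q·ΣR = 4950 × 0.03607 = 178.5 K
Heat flows inward, so T_out = T_in + ΔT = -155 + 178.5 = 23.5 °C

T_out = 23.5 °C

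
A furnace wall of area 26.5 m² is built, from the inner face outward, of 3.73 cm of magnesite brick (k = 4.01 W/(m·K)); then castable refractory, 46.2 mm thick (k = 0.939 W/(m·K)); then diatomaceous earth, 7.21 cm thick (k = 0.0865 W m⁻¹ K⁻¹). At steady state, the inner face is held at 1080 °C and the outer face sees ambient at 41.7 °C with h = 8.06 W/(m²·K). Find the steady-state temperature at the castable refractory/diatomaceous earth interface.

Resistance network (inner→outer):
  R_magnesite brick = L/(kA) = 0.0373/(4.01·26.5) = 3.510×10^-4 K/W
  R_castable refractory = L/(kA) = 0.0462/(0.939·26.5) = 0.001857 K/W
  R_diatomaceous earth = L/(kA) = 0.0721/(0.0865·26.5) = 0.03145 K/W
  R_conv,out = 1/(hA) = 1/(8.06·26.5) = 0.004682 K/W
ΣR = 3.510×10^-4 + 0.001857 + 0.03145 + 0.004682 = 0.03834 K/W
Q = ΔT/ΣR = (1080 °C − 41.7 °C)/0.03834 = 27080 W
From the inner boundary to the castable refractory/diatomaceous earth interface, ΣR_partial = 0.002208 K/W.
T_interface = T_in − Q·ΣR_partial = 1080 °C − (27080)(0.002208) = 1020 °C

T = 1020 °C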